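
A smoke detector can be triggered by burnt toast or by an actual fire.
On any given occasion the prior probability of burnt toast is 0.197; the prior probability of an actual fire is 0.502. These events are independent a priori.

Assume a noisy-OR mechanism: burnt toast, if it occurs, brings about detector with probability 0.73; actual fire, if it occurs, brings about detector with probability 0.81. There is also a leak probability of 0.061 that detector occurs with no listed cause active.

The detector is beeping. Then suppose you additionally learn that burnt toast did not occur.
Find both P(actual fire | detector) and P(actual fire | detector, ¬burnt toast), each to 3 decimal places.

Under noisy-OR, P(detector | causes) = 1 − (1−0.061)·∏(1−qᵢ) over the active causes.
P(detector) = 0.061*0.803*0.498 + 0.82159*0.803*0.502 + 0.74647*0.197*0.498 + 0.951829*0.197*0.502 = 0.024394 + 0.331188 + 0.073233 + 0.094130 = 0.522945
Restricting to configurations with actual fire present: 0.331188 + 0.094130 = 0.425318.
P(actual fire | detector) = 0.425318 / 0.522945 ≈ 0.813

With the extra evidence:
Numerator (weight on configurations with actual fire): 0.82159*0.502 = 0.412438
Normalizer over all consistent configurations: 0.061*0.498 + 0.82159*0.502 = 0.442816
Posterior = 0.412438 / 0.442816 ≈ 0.931

P(actual fire | detector) ≈ 0.813; P(actual fire | detector, ¬burnt toast) ≈ 0.931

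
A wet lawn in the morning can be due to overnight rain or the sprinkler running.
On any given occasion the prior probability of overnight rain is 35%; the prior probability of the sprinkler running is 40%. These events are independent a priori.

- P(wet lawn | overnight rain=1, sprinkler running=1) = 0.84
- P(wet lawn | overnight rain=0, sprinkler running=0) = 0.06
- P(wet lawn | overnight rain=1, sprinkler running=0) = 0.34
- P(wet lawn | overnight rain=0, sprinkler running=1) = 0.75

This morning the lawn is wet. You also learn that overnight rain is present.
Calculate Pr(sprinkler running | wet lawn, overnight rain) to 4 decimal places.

P(wet lawn | overnight rain) = 0.34·0.6 + 0.84·0.4 = 0.204000 + 0.336000 = 0.540000
Of this, 0.336000 comes from 0.84·0.4 (the sprinkler running=true cases).
So P(sprinkler running | wet lawn, overnight rain) = 0.336000/0.540000 ≈ 0.6222.

Pr(sprinkler running | wet lawn, overnight rain) ≈ 0.6222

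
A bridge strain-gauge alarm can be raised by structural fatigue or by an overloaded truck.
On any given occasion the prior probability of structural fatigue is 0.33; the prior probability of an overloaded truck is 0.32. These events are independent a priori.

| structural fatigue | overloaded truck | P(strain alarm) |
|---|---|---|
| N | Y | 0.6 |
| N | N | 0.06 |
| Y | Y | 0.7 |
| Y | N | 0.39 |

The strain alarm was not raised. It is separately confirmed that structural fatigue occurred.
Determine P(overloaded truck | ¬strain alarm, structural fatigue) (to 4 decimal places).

For the numerator, keep only overloaded truck=true terms: 0.3×0.32 = 0.096000
The normalizing constant is 0.61×0.68 + 0.3×0.32 = 0.510800
P(overloaded truck | ¬strain alarm, structural fatigue) = 0.096000/0.510800 ≈ 0.1879

P(overloaded truck | ¬strain alarm, structural fatigue) ≈ 0.1879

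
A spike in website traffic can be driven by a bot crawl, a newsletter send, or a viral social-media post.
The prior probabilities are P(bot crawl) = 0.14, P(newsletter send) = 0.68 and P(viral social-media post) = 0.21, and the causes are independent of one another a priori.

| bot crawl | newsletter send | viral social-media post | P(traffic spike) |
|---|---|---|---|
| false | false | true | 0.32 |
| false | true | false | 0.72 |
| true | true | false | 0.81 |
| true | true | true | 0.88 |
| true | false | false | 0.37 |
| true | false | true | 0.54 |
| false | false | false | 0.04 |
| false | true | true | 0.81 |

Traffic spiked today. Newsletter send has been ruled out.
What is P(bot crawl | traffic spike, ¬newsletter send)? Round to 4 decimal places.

P(bot crawl | traffic spike, ¬newsletter send) ≈ 0.4006

Enumerate the 4 (bot crawl, viral social-media post) configurations and weight by the priors:
  P(traffic spike | ¬newsletter send) = 0.04×0.86×0.79 + 0.32×0.86×0.21 + 0.37×0.14×0.79 + 0.54×0.14×0.21
        = 0.027176 + 0.057792 + 0.040922 + 0.015876 = 0.141766
Keeping only the bot crawl-present terms gives 0.056798, so
  P(bot crawl | traffic spike, ¬newsletter send) = 0.056798 / 0.141766 ≈ 0.4006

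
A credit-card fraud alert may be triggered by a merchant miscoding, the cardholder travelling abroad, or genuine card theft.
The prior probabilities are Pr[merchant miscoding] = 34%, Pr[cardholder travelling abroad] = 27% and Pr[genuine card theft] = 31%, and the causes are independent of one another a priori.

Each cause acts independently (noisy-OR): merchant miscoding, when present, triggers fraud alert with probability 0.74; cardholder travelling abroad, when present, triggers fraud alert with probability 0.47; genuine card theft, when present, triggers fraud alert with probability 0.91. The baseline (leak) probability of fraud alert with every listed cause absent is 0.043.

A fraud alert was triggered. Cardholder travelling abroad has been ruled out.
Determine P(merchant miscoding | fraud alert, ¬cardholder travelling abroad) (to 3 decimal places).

P(merchant miscoding | fraud alert, ¬cardholder travelling abroad) ≈ 0.575

Under noisy-OR, P(fraud alert | causes) = 1 − (1−0.043)·∏(1−qᵢ) over the active causes.
Sum P(fraud alert|·) weighted by the priors over the 4 (merchant miscoding, genuine card theft) configurations:
  P(fraud alert | ¬cardholder travelling abroad) = 0.043×0.66×0.69 + 0.91387×0.66×0.31 + 0.75118×0.34×0.69 + 0.977606×0.34×0.31
        = 0.019582 + 0.186978 + 0.176227 + 0.103040 = 0.485827
The terms with merchant miscoding present sum to 0.279267, so
  P(merchant miscoding | fraud alert, ¬cardholder travelling abroad) = 0.279267 / 0.485827 ≈ 0.575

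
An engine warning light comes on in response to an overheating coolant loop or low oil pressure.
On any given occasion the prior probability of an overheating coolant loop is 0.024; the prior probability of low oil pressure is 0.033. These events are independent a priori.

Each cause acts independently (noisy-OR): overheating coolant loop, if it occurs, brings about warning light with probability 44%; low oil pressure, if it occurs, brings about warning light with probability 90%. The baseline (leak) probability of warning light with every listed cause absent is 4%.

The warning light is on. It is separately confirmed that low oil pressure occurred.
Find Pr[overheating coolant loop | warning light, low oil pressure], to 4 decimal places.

Pr[overheating coolant loop | warning light, low oil pressure] ≈ 0.0251

Under noisy-OR, P(warning light | causes) = 1 − (1−0.04)·∏(1−qᵢ) over the active causes.
Numerator (weight on configurations with overheating coolant loop): 0.94624*0.024 = 0.022710
Normalizer over all consistent configurations: 0.904*0.976 + 0.94624*0.024 = 0.905014
Posterior = 0.022710 / 0.905014 ≈ 0.0251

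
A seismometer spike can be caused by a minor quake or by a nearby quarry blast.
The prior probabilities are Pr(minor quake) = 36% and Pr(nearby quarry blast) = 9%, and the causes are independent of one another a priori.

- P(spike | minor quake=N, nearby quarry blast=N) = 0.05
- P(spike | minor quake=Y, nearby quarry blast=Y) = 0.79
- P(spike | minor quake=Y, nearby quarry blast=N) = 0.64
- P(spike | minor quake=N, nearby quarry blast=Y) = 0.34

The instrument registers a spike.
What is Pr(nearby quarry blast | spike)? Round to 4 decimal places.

Pr(nearby quarry blast | spike) ≈ 0.1591

P(spike) = 0.05*0.64*0.91 + 0.34*0.64*0.09 + 0.64*0.36*0.91 + 0.79*0.36*0.09 = 0.029120 + 0.019584 + 0.209664 + 0.025596 = 0.283964
Restricting to configurations with nearby quarry blast present: 0.019584 + 0.025596 = 0.045180.
P(nearby quarry blast | spike) = 0.045180 / 0.283964 ≈ 0.1591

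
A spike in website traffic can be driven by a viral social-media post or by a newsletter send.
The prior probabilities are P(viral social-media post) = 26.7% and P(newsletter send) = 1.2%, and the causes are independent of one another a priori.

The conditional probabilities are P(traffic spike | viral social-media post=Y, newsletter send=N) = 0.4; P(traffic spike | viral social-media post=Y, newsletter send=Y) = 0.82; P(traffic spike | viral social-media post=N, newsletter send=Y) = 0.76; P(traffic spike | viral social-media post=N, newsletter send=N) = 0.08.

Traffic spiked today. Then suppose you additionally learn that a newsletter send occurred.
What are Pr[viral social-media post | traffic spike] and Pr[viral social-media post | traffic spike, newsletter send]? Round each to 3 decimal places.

Pr[viral social-media post | traffic spike] ≈ 0.626; Pr[viral social-media post | traffic spike, newsletter send] ≈ 0.282

P(traffic spike) = 0.08×0.733×0.988 + 0.76×0.733×0.012 + 0.4×0.267×0.988 + 0.82×0.267×0.012 = 0.057936 + 0.006685 + 0.105518 + 0.002627 = 0.172766
The viral social-media post-present share is 0.105518 + 0.002627 = 0.108145.
Hence the posterior is 0.108145/0.172766 ≈ 0.626.

Now condition on the additional information:
P(traffic spike | newsletter send) = 0.76·0.733 + 0.82·0.267 = 0.557080 + 0.218940 = 0.776020
Restricting to configurations with viral social-media post present: 0.82·0.267 = 0.218940.
Hence the posterior is 0.218940/0.776020 ≈ 0.282.
This is intercausal reasoning (explaining away): once newsletter send accounts for the traffic spike, viral social-media post becomes less likely.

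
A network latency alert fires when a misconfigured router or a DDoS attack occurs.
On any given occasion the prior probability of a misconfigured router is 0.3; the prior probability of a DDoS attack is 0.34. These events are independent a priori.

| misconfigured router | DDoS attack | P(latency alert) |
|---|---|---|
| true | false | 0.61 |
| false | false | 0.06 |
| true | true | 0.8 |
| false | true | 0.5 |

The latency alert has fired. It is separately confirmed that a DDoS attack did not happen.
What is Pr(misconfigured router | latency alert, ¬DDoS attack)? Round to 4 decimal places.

P(latency alert | ¬DDoS attack) = 0.06·0.7 + 0.61·0.3 = 0.042000 + 0.183000 = 0.225000
Restricting to configurations with misconfigured router present: 0.61·0.3 = 0.183000.
So P(misconfigured router | latency alert, ¬DDoS attack) = 0.183000/0.225000 ≈ 0.8133.

Pr(misconfigured router | latency alert, ¬DDoS attack) ≈ 0.8133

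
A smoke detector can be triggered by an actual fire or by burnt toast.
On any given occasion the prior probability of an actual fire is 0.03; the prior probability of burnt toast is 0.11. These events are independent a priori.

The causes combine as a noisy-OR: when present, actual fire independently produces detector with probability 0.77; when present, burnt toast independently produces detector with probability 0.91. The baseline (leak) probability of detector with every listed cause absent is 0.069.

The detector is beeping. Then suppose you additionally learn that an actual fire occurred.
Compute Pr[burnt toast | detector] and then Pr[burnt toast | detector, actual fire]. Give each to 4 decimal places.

Pr[burnt toast | detector] ≈ 0.5563; Pr[burnt toast | detector, actual fire] ≈ 0.1336

Under noisy-OR, P(detector | causes) = 1 − (1−0.069)·∏(1−qᵢ) over the active causes.
P(detector) = 0.069*0.97*0.89 + 0.91621*0.97*0.11 + 0.78587*0.03*0.89 + 0.980728*0.03*0.11 = 0.059568 + 0.097760 + 0.020983 + 0.003236 = 0.181547
The burnt toast-present share is 0.097760 + 0.003236 = 0.100996.
Hence the posterior is 0.100996/0.181547 ≈ 0.5563.

Now condition on the additional information:
Numerator (weight on configurations with burnt toast): 0.980728×0.11 = 0.107880
The normalizing constant is 0.78587×0.89 + 0.980728×0.11 = 0.807304
Posterior = 0.107880 / 0.807304 ≈ 0.1336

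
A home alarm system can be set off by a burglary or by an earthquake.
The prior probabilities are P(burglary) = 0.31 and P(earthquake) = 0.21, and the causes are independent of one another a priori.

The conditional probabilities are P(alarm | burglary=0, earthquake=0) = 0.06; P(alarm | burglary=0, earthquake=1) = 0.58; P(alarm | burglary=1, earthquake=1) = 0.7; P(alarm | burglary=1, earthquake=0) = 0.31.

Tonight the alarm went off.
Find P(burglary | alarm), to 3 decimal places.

P(burglary | alarm) ≈ 0.510

By total probability over the 4 (burglary, earthquake) configurations:
  P(alarm) = 0.06·0.69·0.79 + 0.58·0.69·0.21 + 0.31·0.31·0.79 + 0.7·0.31·0.21
        = 0.032706 + 0.084042 + 0.075919 + 0.045570 = 0.238237
The terms with burglary present sum to 0.121489, so
  P(burglary | alarm) = 0.121489 / 0.238237 ≈ 0.510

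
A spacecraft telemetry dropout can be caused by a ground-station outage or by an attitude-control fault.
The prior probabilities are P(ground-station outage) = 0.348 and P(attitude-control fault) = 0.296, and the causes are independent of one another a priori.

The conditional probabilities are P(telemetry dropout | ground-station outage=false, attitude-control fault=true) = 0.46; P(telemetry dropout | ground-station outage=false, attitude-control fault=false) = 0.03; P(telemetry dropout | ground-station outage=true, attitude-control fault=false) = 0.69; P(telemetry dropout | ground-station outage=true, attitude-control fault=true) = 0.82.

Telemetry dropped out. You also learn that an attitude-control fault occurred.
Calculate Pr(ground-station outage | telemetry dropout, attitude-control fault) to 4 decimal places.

By total probability over both values of ground-station outage:
  P(telemetry dropout | attitude-control fault) = 0.46*0.652 + 0.82*0.348
        = 0.299920 + 0.285360 = 0.585280
Keeping only the ground-station outage-present terms gives 0.285360, so
  P(ground-station outage | telemetry dropout, attitude-control fault) = 0.285360 / 0.585280 ≈ 0.4876

Pr(ground-station outage | telemetry dropout, attitude-control fault) ≈ 0.4876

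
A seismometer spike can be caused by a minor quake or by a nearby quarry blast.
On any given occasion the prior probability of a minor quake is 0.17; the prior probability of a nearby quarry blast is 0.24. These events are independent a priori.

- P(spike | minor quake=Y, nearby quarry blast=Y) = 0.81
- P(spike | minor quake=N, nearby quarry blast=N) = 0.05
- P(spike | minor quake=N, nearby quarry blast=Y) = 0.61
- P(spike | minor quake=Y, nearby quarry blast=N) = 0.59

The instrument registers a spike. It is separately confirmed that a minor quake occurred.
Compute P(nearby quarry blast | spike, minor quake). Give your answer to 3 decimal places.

By total probability over both values of nearby quarry blast:
  P(spike | minor quake) = 0.59*0.76 + 0.81*0.24
        = 0.448400 + 0.194400 = 0.642800
Configurations with nearby quarry blast contribute 0.194400, so
  P(nearby quarry blast | spike, minor quake) = 0.194400 / 0.642800 ≈ 0.302

P(nearby quarry blast | spike, minor quake) ≈ 0.302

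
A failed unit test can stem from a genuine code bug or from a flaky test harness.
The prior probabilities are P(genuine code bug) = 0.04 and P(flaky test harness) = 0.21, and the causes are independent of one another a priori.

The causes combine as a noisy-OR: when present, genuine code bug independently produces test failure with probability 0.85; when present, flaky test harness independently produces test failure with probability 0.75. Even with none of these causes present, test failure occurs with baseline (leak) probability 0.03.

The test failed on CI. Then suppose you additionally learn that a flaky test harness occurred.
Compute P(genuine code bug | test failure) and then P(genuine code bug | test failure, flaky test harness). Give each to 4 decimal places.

Under noisy-OR, P(test failure | causes) = 1 − (1−0.03)·∏(1−qᵢ) over the active causes.
For the numerator, keep only genuine code bug=true terms: 0.027002 + 0.008094 = 0.035096
Denominator P(test failure): 0.03·0.96·0.79 + 0.7575·0.96·0.21 + 0.8545·0.04·0.79 + 0.963625·0.04·0.21 = 0.210560
Posterior = 0.035096 / 0.210560 ≈ 0.1667

Now condition on the additional information:
By total probability over both values of genuine code bug:
  P(test failure | flaky test harness) = 0.7575*0.96 + 0.963625*0.04
        = 0.727200 + 0.038545 = 0.765745
Configurations with genuine code bug contribute 0.038545, so
  P(genuine code bug | test failure, flaky test harness) = 0.038545 / 0.765745 ≈ 0.0503
— flaky test harness explains away the evidence for genuine code bug.

P(genuine code bug | test failure) ≈ 0.1667; P(genuine code bug | test failure, flaky test harness) ≈ 0.0503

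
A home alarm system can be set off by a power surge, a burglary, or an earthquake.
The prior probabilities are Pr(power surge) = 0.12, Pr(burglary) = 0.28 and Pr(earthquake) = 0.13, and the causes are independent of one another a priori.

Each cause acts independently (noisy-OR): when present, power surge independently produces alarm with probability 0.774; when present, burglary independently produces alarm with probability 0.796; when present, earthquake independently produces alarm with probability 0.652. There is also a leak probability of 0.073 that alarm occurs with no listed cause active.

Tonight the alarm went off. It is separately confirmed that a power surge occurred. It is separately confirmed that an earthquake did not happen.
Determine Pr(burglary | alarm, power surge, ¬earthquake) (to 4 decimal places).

Under noisy-OR, P(alarm | causes) = 1 − (1−0.073)·∏(1−qᵢ) over the active causes.
Weight on burglary=true, given the evidence: 0.957262×0.28 = 0.268033
Normalizer over all consistent configurations: 0.790498×0.72 + 0.957262×0.28 = 0.837192
Posterior = 0.268033 / 0.837192 ≈ 0.3202

Pr(burglary | alarm, power surge, ¬earthquake) ≈ 0.3202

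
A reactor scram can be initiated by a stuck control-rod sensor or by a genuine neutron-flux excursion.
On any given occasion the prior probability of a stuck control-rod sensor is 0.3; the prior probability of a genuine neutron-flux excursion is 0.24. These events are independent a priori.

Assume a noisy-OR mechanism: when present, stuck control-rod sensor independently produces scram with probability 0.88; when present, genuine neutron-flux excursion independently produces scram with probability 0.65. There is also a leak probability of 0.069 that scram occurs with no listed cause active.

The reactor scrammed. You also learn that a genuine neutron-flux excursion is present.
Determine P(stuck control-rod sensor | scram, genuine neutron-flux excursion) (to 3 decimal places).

Under noisy-OR, P(scram | causes) = 1 − (1−0.069)·∏(1−qᵢ) over the active causes.
By total probability over both values of stuck control-rod sensor:
  P(scram | genuine neutron-flux excursion) = 0.67415·0.7 + 0.960898·0.3
        = 0.471905 + 0.288269 = 0.760174
Configurations with stuck control-rod sensor contribute 0.288269, so
  P(stuck control-rod sensor | scram, genuine neutron-flux excursion) = 0.288269 / 0.760174 ≈ 0.379

P(stuck control-rod sensor | scram, genuine neutron-flux excursion) ≈ 0.379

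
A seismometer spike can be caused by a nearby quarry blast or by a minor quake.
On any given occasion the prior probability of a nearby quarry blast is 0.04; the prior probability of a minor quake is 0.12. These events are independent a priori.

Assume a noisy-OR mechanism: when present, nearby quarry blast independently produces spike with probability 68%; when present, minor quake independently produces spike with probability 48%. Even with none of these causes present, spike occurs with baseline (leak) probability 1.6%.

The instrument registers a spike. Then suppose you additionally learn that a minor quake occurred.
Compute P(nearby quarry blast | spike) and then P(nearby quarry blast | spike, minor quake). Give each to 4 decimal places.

Under noisy-OR, P(spike | causes) = 1 − (1−0.016)·∏(1−qᵢ) over the active causes.
P(spike) = 0.016*0.96*0.88 + 0.48832*0.96*0.12 + 0.68512*0.04*0.88 + 0.836262*0.04*0.12 = 0.013517 + 0.056254 + 0.024116 + 0.004014 = 0.097901
The nearby quarry blast-present share is 0.024116 + 0.004014 = 0.028130.
So P(nearby quarry blast | spike) = 0.028130/0.097901 ≈ 0.2873.

Now also conditioning on minor quake=true:
P(spike | minor quake) = 0.48832×0.96 + 0.836262×0.04 = 0.468787 + 0.033450 = 0.502237
Restricting to configurations with nearby quarry blast present: 0.836262×0.04 = 0.033450.
P(nearby quarry blast | spike, minor quake) = 0.033450 / 0.502237 ≈ 0.0666

P(nearby quarry blast | spike) ≈ 0.2873; P(nearby quarry blast | spike, minor quake) ≈ 0.0666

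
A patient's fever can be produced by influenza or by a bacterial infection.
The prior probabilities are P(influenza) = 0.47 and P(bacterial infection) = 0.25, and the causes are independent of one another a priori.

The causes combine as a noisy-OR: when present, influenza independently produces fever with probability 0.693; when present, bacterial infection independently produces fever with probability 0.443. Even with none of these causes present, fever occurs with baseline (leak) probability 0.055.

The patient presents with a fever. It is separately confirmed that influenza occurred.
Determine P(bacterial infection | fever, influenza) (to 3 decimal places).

Under noisy-OR, P(fever | causes) = 1 − (1−0.055)·∏(1−qᵢ) over the active causes.
Enumerate both values of bacterial infection and weight by the priors:
  P(fever | influenza) = 0.709885×0.75 + 0.838406×0.25
        = 0.532414 + 0.209601 = 0.742015
The terms with bacterial infection present sum to 0.209601, so
  P(bacterial infection | fever, influenza) = 0.209601 / 0.742015 ≈ 0.282

P(bacterial infection | fever, influenza) ≈ 0.282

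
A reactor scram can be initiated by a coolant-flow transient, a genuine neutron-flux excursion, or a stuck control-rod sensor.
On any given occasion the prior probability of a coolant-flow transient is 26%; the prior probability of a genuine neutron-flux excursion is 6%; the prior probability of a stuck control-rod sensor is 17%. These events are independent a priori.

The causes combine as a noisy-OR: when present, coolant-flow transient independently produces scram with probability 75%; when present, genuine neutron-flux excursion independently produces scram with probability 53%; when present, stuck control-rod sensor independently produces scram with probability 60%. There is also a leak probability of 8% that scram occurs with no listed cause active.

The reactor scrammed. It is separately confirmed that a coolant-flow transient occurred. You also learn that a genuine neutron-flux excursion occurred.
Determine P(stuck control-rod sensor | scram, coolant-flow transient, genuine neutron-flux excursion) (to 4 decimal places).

P(stuck control-rod sensor | scram, coolant-flow transient, genuine neutron-flux excursion) ≈ 0.1801

Under noisy-OR, P(scram | causes) = 1 − (1−0.08)·∏(1−qᵢ) over the active causes.
Numerator (weight on configurations with stuck control-rod sensor): 0.95676·0.17 = 0.162649
Normalizer over all consistent configurations: 0.8919·0.83 + 0.95676·0.17 = 0.902926
Posterior = 0.162649 / 0.902926 ≈ 0.1801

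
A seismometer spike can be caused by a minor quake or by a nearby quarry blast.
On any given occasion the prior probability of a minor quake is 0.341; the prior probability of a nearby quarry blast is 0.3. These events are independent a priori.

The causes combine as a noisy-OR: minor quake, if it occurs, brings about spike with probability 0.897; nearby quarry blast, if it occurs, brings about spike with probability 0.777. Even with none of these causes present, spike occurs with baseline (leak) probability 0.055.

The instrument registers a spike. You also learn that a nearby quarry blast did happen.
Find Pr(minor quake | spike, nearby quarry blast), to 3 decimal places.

Pr(minor quake | spike, nearby quarry blast) ≈ 0.391

Under noisy-OR, P(spike | causes) = 1 − (1−0.055)·∏(1−qᵢ) over the active causes.
P(spike | nearby quarry blast) = 0.789265*0.659 + 0.978294*0.341 = 0.520126 + 0.333598 = 0.853724
Of this, 0.333598 comes from 0.978294*0.341 (the minor quake=true cases).
P(minor quake | spike, nearby quarry blast) = 0.333598 / 0.853724 ≈ 0.391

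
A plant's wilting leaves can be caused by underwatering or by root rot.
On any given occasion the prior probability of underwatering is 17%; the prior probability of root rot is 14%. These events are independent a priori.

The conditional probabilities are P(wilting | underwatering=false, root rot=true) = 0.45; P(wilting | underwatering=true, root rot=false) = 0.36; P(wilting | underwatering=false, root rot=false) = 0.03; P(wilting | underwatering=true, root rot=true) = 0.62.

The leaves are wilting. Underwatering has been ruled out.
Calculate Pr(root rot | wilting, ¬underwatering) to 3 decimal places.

By total probability over both values of root rot:
  P(wilting | ¬underwatering) = 0.03·0.86 + 0.45·0.14
        = 0.025800 + 0.063000 = 0.088800
The terms with root rot present sum to 0.063000, so
  P(root rot | wilting, ¬underwatering) = 0.063000 / 0.088800 ≈ 0.709

Pr(root rot | wilting, ¬underwatering) ≈ 0.709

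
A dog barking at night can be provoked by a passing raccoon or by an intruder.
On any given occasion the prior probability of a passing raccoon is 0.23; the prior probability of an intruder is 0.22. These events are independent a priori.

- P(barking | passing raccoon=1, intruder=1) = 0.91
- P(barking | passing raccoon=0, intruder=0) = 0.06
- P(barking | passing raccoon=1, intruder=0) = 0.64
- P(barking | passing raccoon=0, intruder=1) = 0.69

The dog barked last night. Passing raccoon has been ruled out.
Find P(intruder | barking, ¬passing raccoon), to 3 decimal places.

P(intruder | barking, ¬passing raccoon) ≈ 0.764

For the numerator, keep only intruder=true terms: 0.69*0.22 = 0.151800
Normalizer over all consistent configurations: 0.06*0.78 + 0.69*0.22 = 0.198600
P(intruder | barking, ¬passing raccoon) = 0.151800/0.198600 ≈ 0.764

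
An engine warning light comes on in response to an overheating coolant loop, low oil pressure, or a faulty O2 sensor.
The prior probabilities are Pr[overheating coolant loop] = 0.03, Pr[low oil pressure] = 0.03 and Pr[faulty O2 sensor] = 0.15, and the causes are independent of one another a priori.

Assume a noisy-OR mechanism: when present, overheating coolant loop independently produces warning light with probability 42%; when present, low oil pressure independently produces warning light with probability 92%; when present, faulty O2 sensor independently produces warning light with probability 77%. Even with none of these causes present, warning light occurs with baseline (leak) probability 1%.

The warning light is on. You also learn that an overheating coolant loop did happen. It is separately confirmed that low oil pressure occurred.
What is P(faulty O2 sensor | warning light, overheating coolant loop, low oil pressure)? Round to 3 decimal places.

Under noisy-OR, P(warning light | causes) = 1 − (1−0.01)·∏(1−qᵢ) over the active causes.
Sum P(warning light|·) weighted by the priors over both values of faulty O2 sensor:
  P(warning light | overheating coolant loop, low oil pressure) = 0.954064·0.85 + 0.989435·0.15
        = 0.810954 + 0.148415 = 0.959369
The terms with faulty O2 sensor present sum to 0.148415, so
  P(faulty O2 sensor | warning light, overheating coolant loop, low oil pressure) = 0.148415 / 0.959369 ≈ 0.155

P(faulty O2 sensor | warning light, overheating coolant loop, low oil pressure) ≈ 0.155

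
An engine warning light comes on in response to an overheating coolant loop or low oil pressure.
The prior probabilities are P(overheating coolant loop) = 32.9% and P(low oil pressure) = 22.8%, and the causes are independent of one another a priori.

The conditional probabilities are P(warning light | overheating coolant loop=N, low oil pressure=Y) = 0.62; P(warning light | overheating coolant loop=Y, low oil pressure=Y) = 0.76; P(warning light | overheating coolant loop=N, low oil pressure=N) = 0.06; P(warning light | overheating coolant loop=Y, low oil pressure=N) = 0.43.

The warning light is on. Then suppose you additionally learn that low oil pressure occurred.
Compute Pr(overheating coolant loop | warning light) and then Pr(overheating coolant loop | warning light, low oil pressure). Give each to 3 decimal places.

Pr(overheating coolant loop | warning light) ≈ 0.569; Pr(overheating coolant loop | warning light, low oil pressure) ≈ 0.375

By total probability over the 4 (overheating coolant loop, low oil pressure) configurations:
  P(warning light) = 0.06·0.671·0.772 + 0.62·0.671·0.228 + 0.43·0.329·0.772 + 0.76·0.329·0.228
        = 0.031081 + 0.094853 + 0.109215 + 0.057009 = 0.292158
Keeping only the overheating coolant loop-present terms gives 0.166224, so
  P(overheating coolant loop | warning light) = 0.166224 / 0.292158 ≈ 0.569

Now condition on the additional information:
For the numerator, keep only overheating coolant loop=true terms: 0.76×0.329 = 0.250040
Denominator P(warning light | low oil pressure): 0.62×0.671 + 0.76×0.329 = 0.666060
P(overheating coolant loop | warning light, low oil pressure) = 0.250040/0.666060 ≈ 0.375
This is intercausal reasoning (explaining away): once low oil pressure accounts for the warning light, overheating coolant loop becomes less likely.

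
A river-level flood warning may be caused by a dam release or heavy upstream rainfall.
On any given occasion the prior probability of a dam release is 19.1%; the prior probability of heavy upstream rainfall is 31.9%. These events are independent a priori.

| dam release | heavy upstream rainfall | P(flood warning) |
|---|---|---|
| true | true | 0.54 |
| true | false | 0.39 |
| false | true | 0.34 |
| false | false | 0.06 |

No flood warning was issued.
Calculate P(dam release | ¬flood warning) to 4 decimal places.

For the numerator, keep only dam release=true terms: 0.079343 + 0.028027 = 0.107370
Denominator P(¬flood warning): 0.94·0.809·0.681 + 0.66·0.809·0.319 + 0.61·0.191·0.681 + 0.46·0.191·0.319 = 0.795570
P(dam release | ¬flood warning) = 0.107370/0.795570 ≈ 0.1350

P(dam release | ¬flood warning) ≈ 0.1350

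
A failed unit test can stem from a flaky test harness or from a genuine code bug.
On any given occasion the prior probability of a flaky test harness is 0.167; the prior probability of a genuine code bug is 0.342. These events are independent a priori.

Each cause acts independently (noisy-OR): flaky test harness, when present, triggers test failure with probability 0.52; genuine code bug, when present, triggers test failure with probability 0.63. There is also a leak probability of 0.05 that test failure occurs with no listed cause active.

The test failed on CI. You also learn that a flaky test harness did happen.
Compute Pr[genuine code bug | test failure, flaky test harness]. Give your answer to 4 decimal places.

Under noisy-OR, P(test failure | causes) = 1 − (1−0.05)·∏(1−qᵢ) over the active causes.
Sum P(test failure|·) weighted by the priors over both values of genuine code bug:
  P(test failure | flaky test harness) = 0.544×0.658 + 0.83128×0.342
        = 0.357952 + 0.284298 = 0.642250
Keeping only the genuine code bug-present terms gives 0.284298, so
  P(genuine code bug | test failure, flaky test harness) = 0.284298 / 0.642250 ≈ 0.4427

Pr[genuine code bug | test failure, flaky test harness] ≈ 0.4427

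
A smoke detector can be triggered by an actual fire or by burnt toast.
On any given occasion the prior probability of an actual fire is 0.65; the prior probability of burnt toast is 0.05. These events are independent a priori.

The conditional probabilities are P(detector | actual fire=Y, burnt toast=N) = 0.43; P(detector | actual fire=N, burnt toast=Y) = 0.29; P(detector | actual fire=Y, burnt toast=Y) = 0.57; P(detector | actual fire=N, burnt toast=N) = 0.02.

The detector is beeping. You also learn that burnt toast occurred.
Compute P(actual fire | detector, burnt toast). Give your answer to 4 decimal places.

P(actual fire | detector, burnt toast) ≈ 0.7850

Weight on actual fire=true, given the evidence: 0.57·0.65 = 0.370500
Denominator P(detector | burnt toast): 0.29·0.35 + 0.57·0.65 = 0.472000
Posterior = 0.370500 / 0.472000 ≈ 0.7850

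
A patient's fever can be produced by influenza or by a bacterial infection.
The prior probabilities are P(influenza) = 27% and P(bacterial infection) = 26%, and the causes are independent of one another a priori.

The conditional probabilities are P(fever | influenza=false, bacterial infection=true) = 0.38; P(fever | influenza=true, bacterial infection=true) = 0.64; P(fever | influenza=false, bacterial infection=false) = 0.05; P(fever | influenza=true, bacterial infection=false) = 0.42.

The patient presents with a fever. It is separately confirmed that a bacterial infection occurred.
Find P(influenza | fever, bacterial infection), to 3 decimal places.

For the numerator, keep only influenza=true terms: 0.64*0.27 = 0.172800
Normalizer over all consistent configurations: 0.38*0.73 + 0.64*0.27 = 0.450200
P(influenza | fever, bacterial infection) = 0.172800/0.450200 ≈ 0.384

P(influenza | fever, bacterial infection) ≈ 0.384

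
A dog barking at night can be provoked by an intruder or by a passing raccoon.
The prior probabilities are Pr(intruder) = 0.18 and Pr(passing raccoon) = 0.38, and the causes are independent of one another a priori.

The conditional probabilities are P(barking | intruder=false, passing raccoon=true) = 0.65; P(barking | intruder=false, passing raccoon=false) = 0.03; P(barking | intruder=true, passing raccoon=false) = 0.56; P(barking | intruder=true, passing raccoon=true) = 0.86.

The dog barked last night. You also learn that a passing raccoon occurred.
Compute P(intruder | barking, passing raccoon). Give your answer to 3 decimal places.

For the numerator, keep only intruder=true terms: 0.86·0.18 = 0.154800
The normalizing constant is 0.65·0.82 + 0.86·0.18 = 0.687800
P(intruder | barking, passing raccoon) = 0.154800/0.687800 ≈ 0.225

P(intruder | barking, passing raccoon) ≈ 0.225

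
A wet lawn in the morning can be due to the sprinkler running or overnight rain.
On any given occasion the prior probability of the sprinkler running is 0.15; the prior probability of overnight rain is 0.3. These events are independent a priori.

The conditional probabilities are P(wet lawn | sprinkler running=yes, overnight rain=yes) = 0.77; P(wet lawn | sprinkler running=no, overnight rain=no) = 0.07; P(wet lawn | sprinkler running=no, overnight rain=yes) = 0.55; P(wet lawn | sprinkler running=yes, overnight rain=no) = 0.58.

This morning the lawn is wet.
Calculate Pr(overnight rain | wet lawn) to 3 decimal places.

Weight on overnight rain=true, given the evidence: 0.140250 + 0.034650 = 0.174900
Normalizer over all consistent configurations: 0.07·0.85·0.7 + 0.55·0.85·0.3 + 0.58·0.15·0.7 + 0.77·0.15·0.3 = 0.277450
Posterior = 0.174900 / 0.277450 ≈ 0.630

Pr(overnight rain | wet lawn) ≈ 0.630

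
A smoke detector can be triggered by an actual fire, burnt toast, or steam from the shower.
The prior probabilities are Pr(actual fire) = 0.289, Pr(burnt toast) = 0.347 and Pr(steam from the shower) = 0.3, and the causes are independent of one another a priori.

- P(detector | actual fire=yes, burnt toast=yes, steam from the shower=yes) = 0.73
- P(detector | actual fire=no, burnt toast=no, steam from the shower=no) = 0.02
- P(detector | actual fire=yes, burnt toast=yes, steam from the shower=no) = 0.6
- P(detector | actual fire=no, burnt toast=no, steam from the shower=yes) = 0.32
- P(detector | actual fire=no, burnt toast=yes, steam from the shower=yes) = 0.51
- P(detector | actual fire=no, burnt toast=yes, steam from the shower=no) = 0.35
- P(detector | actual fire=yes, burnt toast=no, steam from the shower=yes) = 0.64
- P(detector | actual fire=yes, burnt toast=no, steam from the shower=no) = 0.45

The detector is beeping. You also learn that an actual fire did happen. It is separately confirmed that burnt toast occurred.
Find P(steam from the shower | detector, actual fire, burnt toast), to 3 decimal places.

P(detector | actual fire, burnt toast) = 0.6*0.7 + 0.73*0.3 = 0.420000 + 0.219000 = 0.639000
The steam from the shower-present share is 0.73*0.3 = 0.219000.
So P(steam from the shower | detector, actual fire, burnt toast) = 0.219000/0.639000 ≈ 0.343.

P(steam from the shower | detector, actual fire, burnt toast) ≈ 0.343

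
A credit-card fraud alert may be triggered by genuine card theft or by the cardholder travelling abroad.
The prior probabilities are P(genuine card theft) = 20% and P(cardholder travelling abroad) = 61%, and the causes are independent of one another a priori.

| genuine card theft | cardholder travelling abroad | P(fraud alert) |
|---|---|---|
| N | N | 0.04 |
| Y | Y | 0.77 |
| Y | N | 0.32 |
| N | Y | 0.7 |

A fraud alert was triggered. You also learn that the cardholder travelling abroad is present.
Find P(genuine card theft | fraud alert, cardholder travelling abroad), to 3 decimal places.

P(fraud alert | cardholder travelling abroad) = 0.7·0.8 + 0.77·0.2 = 0.560000 + 0.154000 = 0.714000
Restricting to configurations with genuine card theft present: 0.77·0.2 = 0.154000.
P(genuine card theft | fraud alert, cardholder travelling abroad) = 0.154000 / 0.714000 ≈ 0.216

P(genuine card theft | fraud alert, cardholder travelling abroad) ≈ 0.216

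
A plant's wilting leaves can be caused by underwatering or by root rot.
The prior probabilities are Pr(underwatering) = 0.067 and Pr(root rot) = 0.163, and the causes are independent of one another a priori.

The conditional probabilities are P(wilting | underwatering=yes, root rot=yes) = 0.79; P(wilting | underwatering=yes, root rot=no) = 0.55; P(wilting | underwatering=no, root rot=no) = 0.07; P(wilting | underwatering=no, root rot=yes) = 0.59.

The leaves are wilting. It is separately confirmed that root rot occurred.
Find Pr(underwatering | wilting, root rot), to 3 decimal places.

Pr(underwatering | wilting, root rot) ≈ 0.088

P(wilting | root rot) = 0.59·0.933 + 0.79·0.067 = 0.550470 + 0.052930 = 0.603400
The underwatering-present share is 0.79·0.067 = 0.052930.
So P(underwatering | wilting, root rot) = 0.052930/0.603400 ≈ 0.088.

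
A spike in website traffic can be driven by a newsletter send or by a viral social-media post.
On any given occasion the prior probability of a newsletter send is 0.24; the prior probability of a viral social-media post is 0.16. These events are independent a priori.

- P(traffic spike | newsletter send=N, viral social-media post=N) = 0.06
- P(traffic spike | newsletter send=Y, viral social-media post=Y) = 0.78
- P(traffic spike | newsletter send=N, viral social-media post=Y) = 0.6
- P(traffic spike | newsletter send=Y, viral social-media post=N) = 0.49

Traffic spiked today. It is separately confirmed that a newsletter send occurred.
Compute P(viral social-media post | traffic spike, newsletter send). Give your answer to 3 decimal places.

Weight on viral social-media post=true, given the evidence: 0.78·0.16 = 0.124800
The normalizing constant is 0.49·0.84 + 0.78·0.16 = 0.536400
Posterior = 0.124800 / 0.536400 ≈ 0.233

P(viral social-media post | traffic spike, newsletter send) ≈ 0.233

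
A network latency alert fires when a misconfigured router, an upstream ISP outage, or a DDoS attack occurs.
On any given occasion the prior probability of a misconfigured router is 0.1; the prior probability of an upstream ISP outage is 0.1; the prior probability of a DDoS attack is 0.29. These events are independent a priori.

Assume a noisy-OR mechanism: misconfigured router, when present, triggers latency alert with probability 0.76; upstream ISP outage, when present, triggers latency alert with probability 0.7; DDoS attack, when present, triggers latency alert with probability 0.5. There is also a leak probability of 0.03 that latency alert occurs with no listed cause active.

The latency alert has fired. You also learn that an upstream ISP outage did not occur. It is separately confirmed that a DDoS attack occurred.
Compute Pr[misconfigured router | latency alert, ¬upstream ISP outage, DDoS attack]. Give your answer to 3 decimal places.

Pr[misconfigured router | latency alert, ¬upstream ISP outage, DDoS attack] ≈ 0.160

Under noisy-OR, P(latency alert | causes) = 1 − (1−0.03)·∏(1−qᵢ) over the active causes.
P(latency alert | ¬upstream ISP outage, DDoS attack) = 0.515×0.9 + 0.8836×0.1 = 0.463500 + 0.088360 = 0.551860
Restricting to configurations with misconfigured router present: 0.8836×0.1 = 0.088360.
Hence the posterior is 0.088360/0.551860 ≈ 0.160.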